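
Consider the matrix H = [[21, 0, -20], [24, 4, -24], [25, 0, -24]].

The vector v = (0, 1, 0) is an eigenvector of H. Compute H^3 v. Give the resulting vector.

First find the eigenvalue: Hv = (0, 4, 0) = 4·(0, 1, 0), so λ = 4.
Then H^3 v = λ^3·v = 4^3·(0, 1, 0) = 64·(0, 1, 0) = (0, 64, 0).

(0, 64, 0)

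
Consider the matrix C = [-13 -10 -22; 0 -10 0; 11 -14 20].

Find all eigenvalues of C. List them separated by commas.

-10, -2, 9

Compute the characteristic polynomial p(t) = det(tI - C).
Cofactor expansion gives p(t) = t^3 + 3t^2 - 88t - 180.
Try t = -2: p(-2) = 0, so -2 is a root.
Dividing by (t + 2) leaves t^2 + t - 90.
The quadratic factors as (t + 10)·(t - 9).
Eigenvalues: -10, -2, 9.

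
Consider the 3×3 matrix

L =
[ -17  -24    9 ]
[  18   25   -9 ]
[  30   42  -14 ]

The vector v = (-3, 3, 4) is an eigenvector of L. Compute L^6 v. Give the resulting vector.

First find the eigenvalue: Lv = (15, -15, -20) = -5·(-3, 3, 4), so λ = -5.
Then L^6 v = λ^6·v = (-5)^6·(-3, 3, 4) = 15625·(-3, 3, 4) = (-46875, 46875, 62500).

(-46875, 46875, 62500)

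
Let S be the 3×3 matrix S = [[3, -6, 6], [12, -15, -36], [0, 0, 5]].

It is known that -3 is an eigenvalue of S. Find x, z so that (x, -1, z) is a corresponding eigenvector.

-1, 0

We need (S + 3I)v = 0.
S + 3I = [[6, -6, 6], [12, -12, -36], [0, 0, 8]].
Row 1: (6)·x + (-6)·-1 + (6)·z = 0
Row 2: (12)·x + (-12)·-1 + (-36)·z = 0
Row 3: (0)·x + (0)·-1 + (8)·z = 0
Solving gives x = -1, z = 0.
Check: S·(-1, -1, 0) = (3, 3, 0) = -3·(-1, -1, 0).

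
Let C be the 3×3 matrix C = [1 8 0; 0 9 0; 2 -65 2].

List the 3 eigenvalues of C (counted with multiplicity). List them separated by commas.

Set up det(lambda·I - C) = 0.
Expanding along the first row, p(lambda) = lambda^3 - 12·lambda^2 + 29·lambda - 18.
Rational-root test: lambda = 1 gives p(1) = 0.
Factor out (lambda - 1): p(lambda) = (lambda - 1)·(lambda^2 - 11·lambda + 18).
The quadratic factors as (lambda - 2)·(lambda - 9).
Eigenvalues: 1, 2, 9.

1, 2, 9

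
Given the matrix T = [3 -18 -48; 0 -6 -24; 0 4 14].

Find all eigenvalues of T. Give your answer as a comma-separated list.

The characteristic polynomial is p(s) = det(sI - T).
Cofactor expansion gives p(s) = s^3 - 11s^2 + 36s - 36.
Rational-root test: s = 3 gives p(3) = 0.
Dividing by (s - 3) leaves s^2 - 8s + 12.
The quadratic factors as (s - 2)·(s - 6).
Eigenvalues: 2, 3, 6.

2, 3, 6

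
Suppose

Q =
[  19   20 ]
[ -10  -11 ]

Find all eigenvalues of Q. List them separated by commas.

-1, 9

det(Q - λI) = (19 - λ)(-11 - λ) - (20)·(-10) = λ^2 - 8λ - 9.
This factors as (λ + 1)·(λ - 9) = 0.
Eigenvalues: -1, 9.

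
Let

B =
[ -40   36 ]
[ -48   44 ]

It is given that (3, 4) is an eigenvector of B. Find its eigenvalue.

Compute Bv: B·(3, 4) = (24, 32).
Since Bv = λv, compare component 1: 24 = λ·3, so λ = 8.

8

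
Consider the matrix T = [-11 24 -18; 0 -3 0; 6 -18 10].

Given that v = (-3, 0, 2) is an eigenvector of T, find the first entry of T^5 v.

-3

First find the eigenvalue: Tv = (-3, 0, 2) = 1·(-3, 0, 2), so λ = 1.
Then T^5 v = λ^5·v = 1^5·(-3, 0, 2) = 1·(-3, 0, 2) = (-3, 0, 2).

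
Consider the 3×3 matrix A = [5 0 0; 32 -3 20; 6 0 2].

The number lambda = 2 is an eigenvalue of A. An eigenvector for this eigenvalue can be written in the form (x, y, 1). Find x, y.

0, 4

We need (A - 2I)v = 0.
A - 2I = [[3, 0, 0], [32, -5, 20], [6, 0, 0]].
Row 1: (3)·x + (0)·y + (0)·1 = 0
Row 2: (32)·x + (-5)·y + (20)·1 = 0
Row 3: (6)·x + (0)·y + (0)·1 = 0
Solving gives x = 0, y = 4.
Check: A·(0, 4, 1) = (0, 8, 2) = 2·(0, 4, 1).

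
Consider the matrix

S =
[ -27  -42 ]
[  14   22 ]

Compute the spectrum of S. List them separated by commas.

-6, 1

det(S - λI) = (-27 - λ)(22 - λ) - (-42)·(14) = λ^2 + 5λ - 6.
This factors as (λ + 6)·(λ - 1) = 0.
Eigenvalues: -6, 1.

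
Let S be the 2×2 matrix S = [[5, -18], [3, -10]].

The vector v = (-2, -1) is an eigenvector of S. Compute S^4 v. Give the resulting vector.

(-512, -256)

First find the eigenvalue: Sv = (8, 4) = -4·(-2, -1), so λ = -4.
Then S^4 v = λ^4·v = (-4)^4·(-2, -1) = 256·(-2, -1) = (-512, -256).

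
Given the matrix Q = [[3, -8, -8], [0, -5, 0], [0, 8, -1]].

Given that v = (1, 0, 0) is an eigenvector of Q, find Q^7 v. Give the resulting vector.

First find the eigenvalue: Qv = (3, 0, 0) = 3·(1, 0, 0), so λ = 3.
Then Q^7 v = λ^7·v = 3^7·(1, 0, 0) = 2187·(1, 0, 0) = (2187, 0, 0).

(2187, 0, 0)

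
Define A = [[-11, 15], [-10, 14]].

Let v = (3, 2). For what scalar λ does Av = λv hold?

Compute Av: A·(3, 2) = (-3, -2).
Since Av = λv, compare component 1: -3 = λ·3, so λ = -1.

-1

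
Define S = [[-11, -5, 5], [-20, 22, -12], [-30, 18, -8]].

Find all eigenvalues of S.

The characteristic polynomial is p(t) = det(tI - S).
Cofactor expansion gives p(t) = t^3 - 3t^2 - 64t - 60.
Try t = 10: p(10) = 0, so 10 is a root.
Factor out (t - 10): p(t) = (t - 10)·(t^2 + 7t + 6).
The quadratic factors as (t + 6)·(t + 1).
Eigenvalues: -6, -1, 10.

-6, -1, 10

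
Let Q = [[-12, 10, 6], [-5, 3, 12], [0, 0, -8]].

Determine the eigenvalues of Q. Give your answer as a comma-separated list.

The characteristic polynomial is p(λ) = det(λI - Q).
Expanding the 3×3 determinant: p(λ) = λ^3 + 17λ^2 + 86λ + 112.
Since p(-7) = 0, λ = -7 is a root.
Dividing by (λ + 7) leaves λ^2 + 10λ + 16.
The quadratic factors as (λ + 8)·(λ + 2).
Eigenvalues: -8, -7, -2.

-8, -7, -2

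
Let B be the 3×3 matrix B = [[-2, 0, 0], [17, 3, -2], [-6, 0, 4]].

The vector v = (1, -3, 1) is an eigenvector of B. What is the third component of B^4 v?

First find the eigenvalue: Bv = (-2, 6, -2) = -2·(1, -3, 1), so λ = -2.
Then B^4 v = λ^4·v = (-2)^4·(1, -3, 1) = 16·(1, -3, 1) = (16, -48, 16).

16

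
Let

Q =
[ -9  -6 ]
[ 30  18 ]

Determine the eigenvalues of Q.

det(Q - rI) = (-9 - r)(18 - r) - (-6)·(30) = r^2 - 9r + 18.
This factors as (r - 3)·(r - 6) = 0.
Eigenvalues: 3, 6.

3, 6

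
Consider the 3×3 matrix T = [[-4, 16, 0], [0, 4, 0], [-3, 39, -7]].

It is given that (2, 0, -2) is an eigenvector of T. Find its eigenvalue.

Compute Tv: T·(2, 0, -2) = (-8, 0, 8).
Since Tv = λv, compare component 1: -8 = λ·2, so λ = -4.

-4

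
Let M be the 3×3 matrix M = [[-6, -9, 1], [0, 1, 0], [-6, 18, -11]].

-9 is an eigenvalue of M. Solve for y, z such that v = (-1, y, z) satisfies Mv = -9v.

We need (M + 9I)v = 0.
M + 9I = [[3, -9, 1], [0, 10, 0], [-6, 18, -2]].
Row 1: (3)·-1 + (-9)·y + (1)·z = 0
Row 2: (0)·-1 + (10)·y + (0)·z = 0
Row 3: (-6)·-1 + (18)·y + (-2)·z = 0
Solving gives y = 0, z = 3.
Check: M·(-1, 0, 3) = (9, 0, -27) = -9·(-1, 0, 3).

0, 3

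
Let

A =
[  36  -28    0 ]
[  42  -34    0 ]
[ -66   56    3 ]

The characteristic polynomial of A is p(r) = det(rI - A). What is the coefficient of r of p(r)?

p(r) = r^3 - 5r^2 - 42r + 144.
The coefficient of r is -42.

-42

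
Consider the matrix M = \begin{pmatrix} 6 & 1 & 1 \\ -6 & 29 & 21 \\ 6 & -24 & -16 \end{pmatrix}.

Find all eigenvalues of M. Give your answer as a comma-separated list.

5, 6, 8

The characteristic polynomial is p(s) = det(sI - M).
Expanding along the first row, p(s) = s^3 - 19s^2 + 118s - 240.
Since p(8) = 0, s = 8 is a root.
Factor out (s - 8): p(s) = (s - 8)·(s^2 - 11s + 30).
The quadratic factors as (s - 5)·(s - 6).
Eigenvalues: 5, 6, 8.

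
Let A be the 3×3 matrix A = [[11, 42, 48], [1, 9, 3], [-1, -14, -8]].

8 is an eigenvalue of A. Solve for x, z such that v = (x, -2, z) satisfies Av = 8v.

-4, 2

We need (A - 8I)v = 0.
A - 8I = [[3, 42, 48], [1, 1, 3], [-1, -14, -16]].
Row 1: (3)·x + (42)·-2 + (48)·z = 0
Row 2: (1)·x + (1)·-2 + (3)·z = 0
Row 3: (-1)·x + (-14)·-2 + (-16)·z = 0
Solving gives x = -4, z = 2.
Check: A·(-4, -2, 2) = (-32, -16, 16) = 8·(-4, -2, 2).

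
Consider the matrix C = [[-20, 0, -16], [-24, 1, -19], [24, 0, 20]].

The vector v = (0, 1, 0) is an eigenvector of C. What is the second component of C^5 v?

First find the eigenvalue: Cv = (0, 1, 0) = 1·(0, 1, 0), so λ = 1.
Then C^5 v = λ^5·v = 1^5·(0, 1, 0) = 1·(0, 1, 0) = (0, 1, 0).

1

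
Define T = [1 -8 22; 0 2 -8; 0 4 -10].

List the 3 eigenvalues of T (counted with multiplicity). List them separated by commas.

The characteristic polynomial is p(λ) = det(λI - T).
Expanding the 3×3 determinant: p(λ) = λ^3 + 7λ^2 + 4λ - 12.
Rational-root test: λ = -2 gives p(-2) = 0.
Factor out (λ + 2): p(λ) = (λ + 2)·(λ^2 + 5λ - 6).
The quadratic factors as (λ + 6)·(λ - 1).
Eigenvalues: -6, -2, 1.

-6, -2, 1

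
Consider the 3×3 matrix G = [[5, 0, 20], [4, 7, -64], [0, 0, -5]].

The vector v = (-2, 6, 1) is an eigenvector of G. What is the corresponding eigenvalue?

Compute Gv: G·(-2, 6, 1) = (10, -30, -5).
Since Gv = λv, compare component 1: 10 = λ·-2, so λ = -5.

-5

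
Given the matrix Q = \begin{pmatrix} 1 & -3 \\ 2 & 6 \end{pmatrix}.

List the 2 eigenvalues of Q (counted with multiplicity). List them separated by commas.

det(Q - tI) = (1 - t)(6 - t) - (-3)·(2) = t^2 - 7t + 12.
This factors as (t - 3)·(t - 4) = 0.
Eigenvalues: 3, 4.

3, 4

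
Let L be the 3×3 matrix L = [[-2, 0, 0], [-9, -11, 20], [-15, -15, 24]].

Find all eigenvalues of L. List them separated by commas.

The characteristic polynomial is p(s) = det(sI - L).
Expanding the 3×3 determinant: p(s) = s^3 - 11s^2 + 10s + 72.
Since p(4) = 0, s = 4 is a root.
Dividing by (s - 4) leaves s^2 - 7s - 18.
The quadratic factors as (s + 2)·(s - 9).
Eigenvalues: -2, 4, 9.

-2, 4, 9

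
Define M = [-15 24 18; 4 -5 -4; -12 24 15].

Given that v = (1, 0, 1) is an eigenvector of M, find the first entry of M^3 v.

27

First find the eigenvalue: Mv = (3, 0, 3) = 3·(1, 0, 1), so λ = 3.
Then M^3 v = λ^3·v = 3^3·(1, 0, 1) = 27·(1, 0, 1) = (27, 0, 27).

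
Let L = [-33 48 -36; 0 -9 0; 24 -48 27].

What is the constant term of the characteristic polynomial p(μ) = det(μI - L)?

p(0) = det(0·I − L) = det(−L) = (−1)^3·det(L).
det(L) = 243, so p(0) = -243.

-243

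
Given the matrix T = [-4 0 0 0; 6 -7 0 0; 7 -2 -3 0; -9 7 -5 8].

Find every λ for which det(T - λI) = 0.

-7, -4, -3, 8

T is lower triangular, so its eigenvalues are the diagonal entries.
Diagonal: -4, -7, -3, 8.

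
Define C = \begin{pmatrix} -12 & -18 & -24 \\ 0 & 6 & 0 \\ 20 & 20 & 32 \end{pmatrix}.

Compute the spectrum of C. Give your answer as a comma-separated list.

6, 8, 12

The characteristic polynomial is p(μ) = det(μI - C).
Expanding along the first row, p(μ) = μ^3 - 26μ^2 + 216μ - 576.
Try μ = 6: p(6) = 0, so 6 is a root.
Factor out (μ - 6): p(μ) = (μ - 6)·(μ^2 - 20μ + 96).
The quadratic factors as (μ - 8)·(μ - 12).
Eigenvalues: 6, 8, 12.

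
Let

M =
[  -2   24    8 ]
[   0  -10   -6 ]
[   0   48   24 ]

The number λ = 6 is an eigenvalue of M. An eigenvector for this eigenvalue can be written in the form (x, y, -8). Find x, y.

1, 3

We need (M - 6I)v = 0.
M - 6I = [[-8, 24, 8], [0, -16, -6], [0, 48, 18]].
Row 1: (-8)·x + (24)·y + (8)·-8 = 0
Row 2: (0)·x + (-16)·y + (-6)·-8 = 0
Row 3: (0)·x + (48)·y + (18)·-8 = 0
Solving gives x = 1, y = 3.
Check: M·(1, 3, -8) = (6, 18, -48) = 6·(1, 3, -8).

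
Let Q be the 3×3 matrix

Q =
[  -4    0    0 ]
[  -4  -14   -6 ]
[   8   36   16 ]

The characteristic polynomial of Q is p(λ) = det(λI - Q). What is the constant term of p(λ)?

p(λ) = λ^3 + 2λ^2 - 16λ - 32.
The constant term is -32.

-32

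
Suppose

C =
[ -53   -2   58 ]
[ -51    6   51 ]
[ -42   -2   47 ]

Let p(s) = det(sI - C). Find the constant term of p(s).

330

p(s) = s^3 - 91s + 330.
The constant term is 330.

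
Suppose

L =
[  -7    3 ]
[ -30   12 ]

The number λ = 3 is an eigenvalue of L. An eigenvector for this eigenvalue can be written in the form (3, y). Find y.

We need (L - 3I)v = 0.
L - 3I = [[-10, 3], [-30, 9]].
Row 1: (-10)·3 + (3)·y = 0
Row 2: (-30)·3 + (9)·y = 0
Solving gives y = 10.
Check: L·(3, 10) = (9, 30) = 3·(3, 10).

10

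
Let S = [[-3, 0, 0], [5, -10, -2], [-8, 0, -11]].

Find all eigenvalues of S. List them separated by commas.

Set up det(rI - S) = 0.
Cofactor expansion gives p(r) = r^3 + 24r^2 + 173r + 330.
Since p(-11) = 0, r = -11 is a root.
Factor out (r + 11): p(r) = (r + 11)·(r^2 + 13r + 30).
The quadratic factors as (r + 10)·(r + 3).
Eigenvalues: -11, -10, -3.

-11, -10, -3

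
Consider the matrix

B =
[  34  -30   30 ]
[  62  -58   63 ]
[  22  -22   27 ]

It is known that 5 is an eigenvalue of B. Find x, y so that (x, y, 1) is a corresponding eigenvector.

0, 1

We need (B - 5I)v = 0.
B - 5I = [[29, -30, 30], [62, -63, 63], [22, -22, 22]].
Row 1: (29)·x + (-30)·y + (30)·1 = 0
Row 2: (62)·x + (-63)·y + (63)·1 = 0
Row 3: (22)·x + (-22)·y + (22)·1 = 0
Solving gives x = 0, y = 1.
Check: B·(0, 1, 1) = (0, 5, 5) = 5·(0, 1, 1).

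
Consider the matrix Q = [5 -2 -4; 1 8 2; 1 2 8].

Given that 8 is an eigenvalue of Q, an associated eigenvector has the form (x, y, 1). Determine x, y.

We need (Q - 8I)v = 0.
Q - 8I = [[-3, -2, -4], [1, 0, 2], [1, 2, 0]].
Row 1: (-3)·x + (-2)·y + (-4)·1 = 0
Row 2: (1)·x + (0)·y + (2)·1 = 0
Row 3: (1)·x + (2)·y + (0)·1 = 0
Solving gives x = -2, y = 1.
Check: Q·(-2, 1, 1) = (-16, 8, 8) = 8·(-2, 1, 1).

-2, 1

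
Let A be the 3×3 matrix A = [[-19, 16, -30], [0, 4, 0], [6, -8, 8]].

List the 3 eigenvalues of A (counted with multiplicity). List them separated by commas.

The characteristic polynomial is p(r) = det(rI - A).
Expanding the 3×3 determinant: p(r) = r^3 + 7r^2 - 16r - 112.
Rational-root test: r = -4 gives p(-4) = 0.
Dividing by (r + 4) leaves r^2 + 3r - 28.
The quadratic factors as (r + 7)·(r - 4).
Eigenvalues: -7, -4, 4.

-7, -4, 4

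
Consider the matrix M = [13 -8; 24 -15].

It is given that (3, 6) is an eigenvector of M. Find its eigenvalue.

Compute Mv: M·(3, 6) = (-9, -18).
Since Mv = λv, compare component 1: -9 = λ·3, so λ = -3.

-3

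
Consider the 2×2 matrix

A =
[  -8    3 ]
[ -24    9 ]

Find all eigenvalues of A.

0, 1

det(A - sI) = (-8 - s)(9 - s) - (3)·(-24) = s^2 - s.
This factors as s·(s - 1) = 0.
Eigenvalues: 0, 1.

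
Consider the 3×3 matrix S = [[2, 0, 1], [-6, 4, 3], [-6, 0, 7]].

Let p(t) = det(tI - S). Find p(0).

p(0) = det(0·I − S) = det(−S) = (−1)^3·det(S).
det(S) = 80, so p(0) = -80.

-80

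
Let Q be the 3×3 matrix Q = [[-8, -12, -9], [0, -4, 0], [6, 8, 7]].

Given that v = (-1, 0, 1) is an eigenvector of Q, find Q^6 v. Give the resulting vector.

(-1, 0, 1)

First find the eigenvalue: Qv = (-1, 0, 1) = 1·(-1, 0, 1), so λ = 1.
Then Q^6 v = λ^6·v = 1^6·(-1, 0, 1) = 1·(-1, 0, 1) = (-1, 0, 1).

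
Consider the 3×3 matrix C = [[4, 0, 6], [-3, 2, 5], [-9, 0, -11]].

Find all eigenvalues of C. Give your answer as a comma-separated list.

Set up det(sI - C) = 0.
Expanding the 3×3 determinant: p(s) = s^3 + 5s^2 - 4s - 20.
Rational-root test: s = -2 gives p(-2) = 0.
Dividing by (s + 2) leaves s^2 + 3s - 10.
The quadratic factors as (s + 5)·(s - 2).
Eigenvalues: -5, -2, 2.

-5, -2, 2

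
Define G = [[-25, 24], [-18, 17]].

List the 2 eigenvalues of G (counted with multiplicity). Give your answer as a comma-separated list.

det(G - rI) = (-25 - r)(17 - r) - (24)·(-18) = r^2 + 8r + 7.
This factors as (r + 7)·(r + 1) = 0.
Eigenvalues: -7, -1.

-7, -1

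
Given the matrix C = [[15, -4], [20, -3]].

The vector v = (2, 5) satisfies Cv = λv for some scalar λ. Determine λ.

Compute Cv: C·(2, 5) = (10, 25).
Since Cv = λv, compare component 1: 10 = λ·2, so λ = 5.

5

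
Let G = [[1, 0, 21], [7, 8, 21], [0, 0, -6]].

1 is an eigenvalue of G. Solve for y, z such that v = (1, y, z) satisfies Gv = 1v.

-1, 0

We need (G - 1I)v = 0.
G - 1I = [[0, 0, 21], [7, 7, 21], [0, 0, -7]].
Row 1: (0)·1 + (0)·y + (21)·z = 0
Row 2: (7)·1 + (7)·y + (21)·z = 0
Row 3: (0)·1 + (0)·y + (-7)·z = 0
Solving gives y = -1, z = 0.
Check: G·(1, -1, 0) = (1, -1, 0) = 1·(1, -1, 0).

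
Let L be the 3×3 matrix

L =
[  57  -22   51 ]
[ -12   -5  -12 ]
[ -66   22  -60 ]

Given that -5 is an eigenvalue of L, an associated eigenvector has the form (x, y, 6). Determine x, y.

-6, -3

We need (L + 5I)v = 0.
L + 5I = [[62, -22, 51], [-12, 0, -12], [-66, 22, -55]].
Row 1: (62)·x + (-22)·y + (51)·6 = 0
Row 2: (-12)·x + (0)·y + (-12)·6 = 0
Row 3: (-66)·x + (22)·y + (-55)·6 = 0
Solving gives x = -6, y = -3.
Check: L·(-6, -3, 6) = (30, 15, -30) = -5·(-6, -3, 6).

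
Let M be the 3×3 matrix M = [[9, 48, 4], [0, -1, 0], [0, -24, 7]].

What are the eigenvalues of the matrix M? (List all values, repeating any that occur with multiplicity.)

Compute the characteristic polynomial p(t) = det(tI - M).
Cofactor expansion gives p(t) = t^3 - 15t^2 + 47t + 63.
Rational-root test: t = -1 gives p(-1) = 0.
Dividing by (t + 1) leaves t^2 - 16t + 63.
The quadratic factors as (t - 7)·(t - 9).
Eigenvalues: -1, 7, 9.

-1, 7, 9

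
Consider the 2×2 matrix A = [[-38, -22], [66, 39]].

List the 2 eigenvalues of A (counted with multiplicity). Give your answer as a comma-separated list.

-5, 6

det(A - λI) = (-38 - λ)(39 - λ) - (-22)·(66) = λ^2 - λ - 30.
This factors as (λ + 5)·(λ - 6) = 0.
Eigenvalues: -5, 6.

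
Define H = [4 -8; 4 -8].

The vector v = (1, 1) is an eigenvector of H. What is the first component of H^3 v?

First find the eigenvalue: Hv = (-4, -4) = -4·(1, 1), so λ = -4.
Then H^3 v = λ^3·v = (-4)^3·(1, 1) = -64·(1, 1) = (-64, -64).

-64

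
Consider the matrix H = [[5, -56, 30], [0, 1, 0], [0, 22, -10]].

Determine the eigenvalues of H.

The characteristic polynomial is p(lambda) = det(lambda·I - H).
Expanding along the first row, p(lambda) = lambda^3 + 4·lambda^2 - 55·lambda + 50.
Try lambda = 1: p(1) = 0, so 1 is a root.
Dividing by (lambda - 1) leaves lambda^2 + 5·lambda - 50.
The quadratic factors as (lambda + 10)·(lambda - 5).
Eigenvalues: -10, 1, 5.

-10, 1, 5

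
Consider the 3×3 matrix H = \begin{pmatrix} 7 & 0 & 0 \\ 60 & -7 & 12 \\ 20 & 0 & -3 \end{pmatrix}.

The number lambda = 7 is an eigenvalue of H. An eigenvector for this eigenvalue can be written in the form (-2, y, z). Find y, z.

We need (H - 7I)v = 0.
H - 7I = [[0, 0, 0], [60, -14, 12], [20, 0, -10]].
Row 1: (0)·-2 + (0)·y + (0)·z = 0
Row 2: (60)·-2 + (-14)·y + (12)·z = 0
Row 3: (20)·-2 + (0)·y + (-10)·z = 0
Solving gives y = -12, z = -4.
Check: H·(-2, -12, -4) = (-14, -84, -28) = 7·(-2, -12, -4).

-12, -4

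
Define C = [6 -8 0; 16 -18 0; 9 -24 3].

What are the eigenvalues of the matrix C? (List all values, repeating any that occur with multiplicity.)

-10, -2, 3

Set up det(rI - C) = 0.
Expanding along the first row, p(r) = r^3 + 9r^2 - 16r - 60.
Try r = -2: p(-2) = 0, so -2 is a root.
Dividing by (r + 2) leaves r^2 + 7r - 30.
The quadratic factors as (r + 10)·(r - 3).
Eigenvalues: -10, -2, 3.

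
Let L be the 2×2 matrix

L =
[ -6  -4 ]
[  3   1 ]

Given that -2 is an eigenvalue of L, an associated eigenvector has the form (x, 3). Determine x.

We need (L + 2I)v = 0.
L + 2I = [[-4, -4], [3, 3]].
Row 1: (-4)·x + (-4)·3 = 0
Row 2: (3)·x + (3)·3 = 0
Solving gives x = -3.
Check: L·(-3, 3) = (6, -6) = -2·(-3, 3).

-3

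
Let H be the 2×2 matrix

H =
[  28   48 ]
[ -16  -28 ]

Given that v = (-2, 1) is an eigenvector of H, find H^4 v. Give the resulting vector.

(-512, 256)

First find the eigenvalue: Hv = (-8, 4) = 4·(-2, 1), so λ = 4.
Then H^4 v = λ^4·v = 4^4·(-2, 1) = 256·(-2, 1) = (-512, 256).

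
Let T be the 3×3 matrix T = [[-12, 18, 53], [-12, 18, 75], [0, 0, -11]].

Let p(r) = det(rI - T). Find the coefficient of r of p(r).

-66

p(r) = r^3 + 5r^2 - 66r.
The coefficient of r is -66.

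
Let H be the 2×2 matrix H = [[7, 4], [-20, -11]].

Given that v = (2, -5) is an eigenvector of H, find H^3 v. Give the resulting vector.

(-54, 135)

First find the eigenvalue: Hv = (-6, 15) = -3·(2, -5), so λ = -3.
Then H^3 v = λ^3·v = (-3)^3·(2, -5) = -27·(2, -5) = (-54, 135).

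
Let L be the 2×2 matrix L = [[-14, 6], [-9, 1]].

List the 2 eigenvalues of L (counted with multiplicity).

-8, -5

det(L - tI) = (-14 - t)(1 - t) - (6)·(-9) = t^2 + 13t + 40.
This factors as (t + 8)·(t + 5) = 0.
Eigenvalues: -8, -5.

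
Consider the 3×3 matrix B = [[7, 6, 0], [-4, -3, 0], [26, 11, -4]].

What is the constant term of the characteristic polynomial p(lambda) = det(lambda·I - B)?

p(0) = det(0·I − B) = det(−B) = (−1)^3·det(B).
det(B) = -12, so p(0) = 12.

12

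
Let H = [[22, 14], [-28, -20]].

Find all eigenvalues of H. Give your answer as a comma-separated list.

-6, 8

det(H - rI) = (22 - r)(-20 - r) - (14)·(-28) = r^2 - 2r - 48.
This factors as (r + 6)·(r - 8) = 0.
Eigenvalues: -6, 8.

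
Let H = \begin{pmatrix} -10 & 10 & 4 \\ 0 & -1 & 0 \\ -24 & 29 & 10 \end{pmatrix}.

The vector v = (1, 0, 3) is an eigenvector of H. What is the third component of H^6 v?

First find the eigenvalue: Hv = (2, 0, 6) = 2·(1, 0, 3), so λ = 2.
Then H^6 v = λ^6·v = 2^6·(1, 0, 3) = 64·(1, 0, 3) = (64, 0, 192).

192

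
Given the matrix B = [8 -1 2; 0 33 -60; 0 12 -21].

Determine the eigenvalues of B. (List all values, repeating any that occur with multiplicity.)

Compute the characteristic polynomial p(t) = det(tI - B).
Cofactor expansion gives p(t) = t^3 - 20t^2 + 123t - 216.
Try t = 9: p(9) = 0, so 9 is a root.
Factor out (t - 9): p(t) = (t - 9)·(t^2 - 11t + 24).
The quadratic factors as (t - 3)·(t - 8).
Eigenvalues: 3, 8, 9.

3, 8, 9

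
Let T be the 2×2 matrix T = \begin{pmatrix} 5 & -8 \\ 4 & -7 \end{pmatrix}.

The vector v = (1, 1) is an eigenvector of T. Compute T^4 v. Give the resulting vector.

(81, 81)

First find the eigenvalue: Tv = (-3, -3) = -3·(1, 1), so λ = -3.
Then T^4 v = λ^4·v = (-3)^4·(1, 1) = 81·(1, 1) = (81, 81).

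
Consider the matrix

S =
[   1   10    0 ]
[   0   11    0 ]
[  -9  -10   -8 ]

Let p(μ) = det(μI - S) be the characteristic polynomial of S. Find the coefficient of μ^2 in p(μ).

The coefficient of μ^2 of det(μI - S) is −trace(S).
trace(S) = (1) + (11) + (-8) = 4, so the coefficient is -4.

-4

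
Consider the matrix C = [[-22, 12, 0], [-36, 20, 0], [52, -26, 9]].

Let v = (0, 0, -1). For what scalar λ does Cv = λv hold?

Compute Cv: C·(0, 0, -1) = (0, 0, -9).
Since Cv = λv, compare component 3: -9 = λ·-1, so λ = 9.

9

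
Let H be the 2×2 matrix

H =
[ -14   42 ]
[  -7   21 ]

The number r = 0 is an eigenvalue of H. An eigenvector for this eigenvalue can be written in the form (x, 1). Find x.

3

We need (H)v = 0.
H = [[-14, 42], [-7, 21]].
Row 1: (-14)·x + (42)·1 = 0
Row 2: (-7)·x + (21)·1 = 0
Solving gives x = 3.
Check: H·(3, 1) = (0, 0) = 0·(3, 1).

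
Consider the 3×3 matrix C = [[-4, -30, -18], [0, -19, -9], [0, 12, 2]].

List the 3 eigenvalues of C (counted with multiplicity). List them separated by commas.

-10, -7, -4

The characteristic polynomial is p(μ) = det(μI - C).
Cofactor expansion gives p(μ) = μ^3 + 21μ^2 + 138μ + 280.
Try μ = -7: p(-7) = 0, so -7 is a root.
Factor out (μ + 7): p(μ) = (μ + 7)·(μ^2 + 14μ + 40).
The quadratic factors as (μ + 10)·(μ + 4).
Eigenvalues: -10, -7, -4.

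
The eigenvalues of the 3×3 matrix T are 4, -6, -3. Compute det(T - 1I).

84

If T has eigenvalues 4, -6, -3, then T - 1I has eigenvalues 3, -7, -4.
det(T - 1I) = (3) · (-7) · (-4) = 84.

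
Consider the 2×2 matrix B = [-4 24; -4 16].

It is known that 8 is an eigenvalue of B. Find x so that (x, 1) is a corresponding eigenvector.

We need (B - 8I)v = 0.
B - 8I = [[-12, 24], [-4, 8]].
Row 1: (-12)·x + (24)·1 = 0
Row 2: (-4)·x + (8)·1 = 0
Solving gives x = 2.
Check: B·(2, 1) = (16, 8) = 8·(2, 1).

2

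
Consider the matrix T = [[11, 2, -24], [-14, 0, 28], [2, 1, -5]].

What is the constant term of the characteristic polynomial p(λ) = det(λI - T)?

p(0) = det(0·I − T) = det(−T) = (−1)^3·det(T).
det(T) = 0, so p(0) = 0.

0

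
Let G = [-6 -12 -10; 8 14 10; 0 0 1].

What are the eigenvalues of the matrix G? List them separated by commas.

The characteristic polynomial is p(λ) = det(λI - G).
Cofactor expansion gives p(λ) = λ^3 - 9λ^2 + 20λ - 12.
Try λ = 1: p(1) = 0, so 1 is a root.
Factor out (λ - 1): p(λ) = (λ - 1)·(λ^2 - 8λ + 12).
The quadratic factors as (λ - 2)·(λ - 6).
Eigenvalues: 1, 2, 6.

1, 2, 6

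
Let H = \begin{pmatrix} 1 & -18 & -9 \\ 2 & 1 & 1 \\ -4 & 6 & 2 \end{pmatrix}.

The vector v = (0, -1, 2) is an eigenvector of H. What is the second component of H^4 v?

First find the eigenvalue: Hv = (0, 1, -2) = -1·(0, -1, 2), so λ = -1.
Then H^4 v = λ^4·v = (-1)^4·(0, -1, 2) = 1·(0, -1, 2) = (0, -1, 2).

-1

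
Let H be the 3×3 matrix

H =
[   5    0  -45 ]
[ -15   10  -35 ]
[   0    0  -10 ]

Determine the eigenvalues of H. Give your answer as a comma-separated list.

Compute the characteristic polynomial p(lambda) = det(lambda·I - H).
Cofactor expansion gives p(lambda) = lambda^3 - 5·lambda^2 - 100·lambda + 500.
Try lambda = 5: p(5) = 0, so 5 is a root.
Dividing by (lambda - 5) leaves lambda^2 - 100.
The quadratic factors as (lambda + 10)·(lambda - 10).
Eigenvalues: -10, 5, 10.

-10, 5, 10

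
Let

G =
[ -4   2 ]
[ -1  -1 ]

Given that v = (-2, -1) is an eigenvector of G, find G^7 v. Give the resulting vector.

First find the eigenvalue: Gv = (6, 3) = -3·(-2, -1), so λ = -3.
Then G^7 v = λ^7·v = (-3)^7·(-2, -1) = -2187·(-2, -1) = (4374, 2187).

(4374, 2187)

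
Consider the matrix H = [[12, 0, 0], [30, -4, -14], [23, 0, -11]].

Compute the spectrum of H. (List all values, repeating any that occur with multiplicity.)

The characteristic polynomial is p(λ) = det(λI - H).
Cofactor expansion gives p(λ) = λ^3 + 3λ^2 - 136λ - 528.
Rational-root test: λ = -11 gives p(-11) = 0.
Dividing by (λ + 11) leaves λ^2 - 8λ - 48.
The quadratic factors as (λ + 4)·(λ - 12).
Eigenvalues: -11, -4, 12.

-11, -4, 12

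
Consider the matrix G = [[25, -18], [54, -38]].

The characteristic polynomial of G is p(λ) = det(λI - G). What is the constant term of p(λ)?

p(λ) = λ^2 + 13λ + 22.
The constant term is 22.

22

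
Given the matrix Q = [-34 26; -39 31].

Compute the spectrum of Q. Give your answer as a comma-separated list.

-8, 5

det(Q - μI) = (-34 - μ)(31 - μ) - (26)·(-39) = μ^2 + 3μ - 40.
This factors as (μ + 8)·(μ - 5) = 0.
Eigenvalues: -8, 5.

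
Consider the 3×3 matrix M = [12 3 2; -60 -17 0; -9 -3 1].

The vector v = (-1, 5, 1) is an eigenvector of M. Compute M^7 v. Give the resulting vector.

(78125, -390625, -78125)

First find the eigenvalue: Mv = (5, -25, -5) = -5·(-1, 5, 1), so λ = -5.
Then M^7 v = λ^7·v = (-5)^7·(-1, 5, 1) = -78125·(-1, 5, 1) = (78125, -390625, -78125).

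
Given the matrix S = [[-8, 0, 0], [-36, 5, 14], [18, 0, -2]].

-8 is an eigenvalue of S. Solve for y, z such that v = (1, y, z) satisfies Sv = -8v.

6, -3

We need (S + 8I)v = 0.
S + 8I = [[0, 0, 0], [-36, 13, 14], [18, 0, 6]].
Row 1: (0)·1 + (0)·y + (0)·z = 0
Row 2: (-36)·1 + (13)·y + (14)·z = 0
Row 3: (18)·1 + (0)·y + (6)·z = 0
Solving gives y = 6, z = -3.
Check: S·(1, 6, -3) = (-8, -48, 24) = -8·(1, 6, -3).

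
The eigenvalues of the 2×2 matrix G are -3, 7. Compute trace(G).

trace(G) is the sum of the eigenvalues: (-3) + (7) = 4.

4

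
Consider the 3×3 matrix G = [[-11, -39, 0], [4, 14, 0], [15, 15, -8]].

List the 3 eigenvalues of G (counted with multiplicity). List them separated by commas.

-8, 1, 2

The characteristic polynomial is p(r) = det(rI - G).
Expanding the 3×3 determinant: p(r) = r^3 + 5r^2 - 22r + 16.
Since p(-8) = 0, r = -8 is a root.
Dividing by (r + 8) leaves r^2 - 3r + 2.
The quadratic factors as (r - 1)·(r - 2).
Eigenvalues: -8, 1, 2.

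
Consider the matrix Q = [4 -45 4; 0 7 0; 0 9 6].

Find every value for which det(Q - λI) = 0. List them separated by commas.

Compute the characteristic polynomial p(s) = det(sI - Q).
Cofactor expansion gives p(s) = s^3 - 17s^2 + 94s - 168.
Try s = 4: p(4) = 0, so 4 is a root.
Factor out (s - 4): p(s) = (s - 4)·(s^2 - 13s + 42).
The quadratic factors as (s - 6)·(s - 7).
Eigenvalues: 4, 6, 7.

4, 6, 7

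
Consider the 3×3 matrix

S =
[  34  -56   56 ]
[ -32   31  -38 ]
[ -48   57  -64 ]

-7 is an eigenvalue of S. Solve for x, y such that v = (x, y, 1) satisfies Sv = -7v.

We need (S + 7I)v = 0.
S + 7I = [[41, -56, 56], [-32, 38, -38], [-48, 57, -57]].
Row 1: (41)·x + (-56)·y + (56)·1 = 0
Row 2: (-32)·x + (38)·y + (-38)·1 = 0
Row 3: (-48)·x + (57)·y + (-57)·1 = 0
Solving gives x = 0, y = 1.
Check: S·(0, 1, 1) = (0, -7, -7) = -7·(0, 1, 1).

0, 1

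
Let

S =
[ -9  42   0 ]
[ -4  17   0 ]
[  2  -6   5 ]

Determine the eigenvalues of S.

3, 5, 5

Compute the characteristic polynomial p(μ) = det(μI - S).
Expanding along the first row, p(μ) = μ^3 - 13μ^2 + 55μ - 75.
Try μ = 3: p(3) = 0, so 3 is a root.
Dividing by (μ - 3) leaves μ^2 - 10μ + 25.
The quadratic factor is (μ - 5)^2.
Eigenvalues: 3, 5, 5.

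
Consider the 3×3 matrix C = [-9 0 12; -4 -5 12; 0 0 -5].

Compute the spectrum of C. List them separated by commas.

Set up det(sI - C) = 0.
Expanding the 3×3 determinant: p(s) = s^3 + 19s^2 + 115s + 225.
Rational-root test: s = -9 gives p(-9) = 0.
Factor out (s + 9): p(s) = (s + 9)·(s^2 + 10s + 25).
The quadratic factor is (s + 5)^2.
Eigenvalues: -9, -5, -5.

-9, -5, -5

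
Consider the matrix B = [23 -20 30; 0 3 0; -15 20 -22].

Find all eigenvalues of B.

Set up det(tI - B) = 0.
Cofactor expansion gives p(t) = t^3 - 4t^2 - 53t + 168.
Since p(3) = 0, t = 3 is a root.
Dividing by (t - 3) leaves t^2 - t - 56.
The quadratic factors as (t + 7)·(t - 8).
Eigenvalues: -7, 3, 8.

-7, 3, 8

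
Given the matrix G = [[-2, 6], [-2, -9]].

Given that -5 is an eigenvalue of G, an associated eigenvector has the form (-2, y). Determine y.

We need (G + 5I)v = 0.
G + 5I = [[3, 6], [-2, -4]].
Row 1: (3)·-2 + (6)·y = 0
Row 2: (-2)·-2 + (-4)·y = 0
Solving gives y = 1.
Check: G·(-2, 1) = (10, -5) = -5·(-2, 1).

1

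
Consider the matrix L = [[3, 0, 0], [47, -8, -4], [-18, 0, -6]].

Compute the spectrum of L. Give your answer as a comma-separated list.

Compute the characteristic polynomial p(λ) = det(λI - L).
Cofactor expansion gives p(λ) = λ^3 + 11λ^2 + 6λ - 144.
Rational-root test: λ = 3 gives p(3) = 0.
Dividing by (λ - 3) leaves λ^2 + 14λ + 48.
The quadratic factors as (λ + 8)·(λ + 6).
Eigenvalues: -8, -6, 3.

-8, -6, 3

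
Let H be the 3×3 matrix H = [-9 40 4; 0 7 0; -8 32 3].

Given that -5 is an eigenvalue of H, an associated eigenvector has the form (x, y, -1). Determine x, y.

We need (H + 5I)v = 0.
H + 5I = [[-4, 40, 4], [0, 12, 0], [-8, 32, 8]].
Row 1: (-4)·x + (40)·y + (4)·-1 = 0
Row 2: (0)·x + (12)·y + (0)·-1 = 0
Row 3: (-8)·x + (32)·y + (8)·-1 = 0
Solving gives x = -1, y = 0.
Check: H·(-1, 0, -1) = (5, 0, 5) = -5·(-1, 0, -1).

-1, 0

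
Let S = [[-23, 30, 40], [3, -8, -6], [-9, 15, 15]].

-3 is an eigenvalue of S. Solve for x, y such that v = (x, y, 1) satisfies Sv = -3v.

2, 0

We need (S + 3I)v = 0.
S + 3I = [[-20, 30, 40], [3, -5, -6], [-9, 15, 18]].
Row 1: (-20)·x + (30)·y + (40)·1 = 0
Row 2: (3)·x + (-5)·y + (-6)·1 = 0
Row 3: (-9)·x + (15)·y + (18)·1 = 0
Solving gives x = 2, y = 0.
Check: S·(2, 0, 1) = (-6, 0, -3) = -3·(2, 0, 1).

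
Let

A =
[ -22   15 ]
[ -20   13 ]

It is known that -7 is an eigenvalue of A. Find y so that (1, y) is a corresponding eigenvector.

We need (A + 7I)v = 0.
A + 7I = [[-15, 15], [-20, 20]].
Row 1: (-15)·1 + (15)·y = 0
Row 2: (-20)·1 + (20)·y = 0
Solving gives y = 1.
Check: A·(1, 1) = (-7, -7) = -7·(1, 1).

1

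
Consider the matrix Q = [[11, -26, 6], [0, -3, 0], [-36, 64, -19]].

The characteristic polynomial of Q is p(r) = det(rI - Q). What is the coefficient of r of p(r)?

31

p(r) = r^3 + 11r^2 + 31r + 21.
The coefficient of r is 31.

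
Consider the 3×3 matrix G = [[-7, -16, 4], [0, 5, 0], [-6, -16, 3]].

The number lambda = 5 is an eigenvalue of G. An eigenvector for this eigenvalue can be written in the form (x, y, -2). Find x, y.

We need (G - 5I)v = 0.
G - 5I = [[-12, -16, 4], [0, 0, 0], [-6, -16, -2]].
Row 1: (-12)·x + (-16)·y + (4)·-2 = 0
Row 2: (0)·x + (0)·y + (0)·-2 = 0
Row 3: (-6)·x + (-16)·y + (-2)·-2 = 0
Solving gives x = -2, y = 1.
Check: G·(-2, 1, -2) = (-10, 5, -10) = 5·(-2, 1, -2).

-2, 1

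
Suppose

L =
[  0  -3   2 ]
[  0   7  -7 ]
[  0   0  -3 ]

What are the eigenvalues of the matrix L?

-3, 0, 7

L is upper triangular, so its eigenvalues are the diagonal entries.
Diagonal: 0, 7, -3.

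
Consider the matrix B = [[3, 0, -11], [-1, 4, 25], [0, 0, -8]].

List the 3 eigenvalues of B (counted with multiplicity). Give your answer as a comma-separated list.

Compute the characteristic polynomial p(lambda) = det(lambda·I - B).
Expanding along the first row, p(lambda) = lambda^3 + lambda^2 - 44·lambda + 96.
Since p(3) = 0, lambda = 3 is a root.
Dividing by (lambda - 3) leaves lambda^2 + 4·lambda - 32.
The quadratic factors as (lambda + 8)·(lambda - 4).
Eigenvalues: -8, 3, 4.

-8, 3, 4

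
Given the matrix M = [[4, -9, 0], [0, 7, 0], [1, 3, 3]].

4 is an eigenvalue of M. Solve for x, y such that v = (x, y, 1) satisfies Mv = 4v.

We need (M - 4I)v = 0.
M - 4I = [[0, -9, 0], [0, 3, 0], [1, 3, -1]].
Row 1: (0)·x + (-9)·y + (0)·1 = 0
Row 2: (0)·x + (3)·y + (0)·1 = 0
Row 3: (1)·x + (3)·y + (-1)·1 = 0
Solving gives x = 1, y = 0.
Check: M·(1, 0, 1) = (4, 0, 4) = 4·(1, 0, 1).

1, 0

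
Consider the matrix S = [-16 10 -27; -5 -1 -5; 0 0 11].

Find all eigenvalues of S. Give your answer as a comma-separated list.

-11, -6, 11

The characteristic polynomial is p(r) = det(rI - S).
Expanding the 3×3 determinant: p(r) = r^3 + 6r^2 - 121r - 726.
Try r = 11: p(11) = 0, so 11 is a root.
Factor out (r - 11): p(r) = (r - 11)·(r^2 + 17r + 66).
The quadratic factors as (r + 11)·(r + 6).
Eigenvalues: -11, -6, 11.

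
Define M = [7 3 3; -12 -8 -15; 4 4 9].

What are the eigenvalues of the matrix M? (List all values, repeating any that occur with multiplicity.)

1, 3, 4

Set up det(sI - M) = 0.
Cofactor expansion gives p(s) = s^3 - 8s^2 + 19s - 12.
Rational-root test: s = 1 gives p(1) = 0.
Dividing by (s - 1) leaves s^2 - 7s + 12.
The quadratic factors as (s - 3)·(s - 4).
Eigenvalues: 1, 3, 4.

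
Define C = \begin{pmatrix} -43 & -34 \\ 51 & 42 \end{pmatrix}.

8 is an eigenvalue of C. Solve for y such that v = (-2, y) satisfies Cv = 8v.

We need (C - 8I)v = 0.
C - 8I = [[-51, -34], [51, 34]].
Row 1: (-51)·-2 + (-34)·y = 0
Row 2: (51)·-2 + (34)·y = 0
Solving gives y = 3.
Check: C·(-2, 3) = (-16, 24) = 8·(-2, 3).

3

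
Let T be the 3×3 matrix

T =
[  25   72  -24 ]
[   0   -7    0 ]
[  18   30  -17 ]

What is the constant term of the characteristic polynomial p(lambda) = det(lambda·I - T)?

p(0) = det(0·I − T) = det(−T) = (−1)^3·det(T).
det(T) = -49, so p(0) = 49.

49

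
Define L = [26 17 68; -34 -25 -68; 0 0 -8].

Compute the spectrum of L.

Compute the characteristic polynomial p(t) = det(tI - L).
Expanding along the first row, p(t) = t^3 + 7t^2 - 80t - 576.
Since p(-8) = 0, t = -8 is a root.
Factor out (t + 8): p(t) = (t + 8)·(t^2 - t - 72).
The quadratic factors as (t + 8)·(t - 9).
Eigenvalues: -8, -8, 9.

-8, -8, 9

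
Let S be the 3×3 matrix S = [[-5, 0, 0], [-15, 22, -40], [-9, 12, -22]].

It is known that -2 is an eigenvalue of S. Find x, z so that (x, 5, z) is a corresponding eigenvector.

0, 3

We need (S + 2I)v = 0.
S + 2I = [[-3, 0, 0], [-15, 24, -40], [-9, 12, -20]].
Row 1: (-3)·x + (0)·5 + (0)·z = 0
Row 2: (-15)·x + (24)·5 + (-40)·z = 0
Row 3: (-9)·x + (12)·5 + (-20)·z = 0
Solving gives x = 0, z = 3.
Check: S·(0, 5, 3) = (0, -10, -6) = -2·(0, 5, 3).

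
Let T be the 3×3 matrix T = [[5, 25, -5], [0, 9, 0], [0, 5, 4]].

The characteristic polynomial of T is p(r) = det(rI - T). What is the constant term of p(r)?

p(r) = r^3 - 18r^2 + 101r - 180.
The constant term is -180.

-180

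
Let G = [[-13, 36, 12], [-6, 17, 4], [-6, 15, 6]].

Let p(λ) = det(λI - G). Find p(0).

p(0) = det(0·I − G) = det(−G) = (−1)^3·det(G).
det(G) = 30, so p(0) = -30.

-30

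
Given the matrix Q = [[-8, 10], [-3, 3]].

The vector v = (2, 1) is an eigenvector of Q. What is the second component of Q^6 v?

729

First find the eigenvalue: Qv = (-6, -3) = -3·(2, 1), so λ = -3.
Then Q^6 v = λ^6·v = (-3)^6·(2, 1) = 729·(2, 1) = (1458, 729).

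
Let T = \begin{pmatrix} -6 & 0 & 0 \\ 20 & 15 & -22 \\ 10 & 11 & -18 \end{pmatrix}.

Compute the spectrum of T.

The characteristic polynomial is p(μ) = det(μI - T).
Expanding along the first row, p(μ) = μ^3 + 9μ^2 - 10μ - 168.
Rational-root test: μ = -6 gives p(-6) = 0.
Factor out (μ + 6): p(μ) = (μ + 6)·(μ^2 + 3μ - 28).
The quadratic factors as (μ + 7)·(μ - 4).
Eigenvalues: -7, -6, 4.

-7, -6, 4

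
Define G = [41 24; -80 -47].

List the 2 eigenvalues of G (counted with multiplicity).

-7, 1

det(G - rI) = (41 - r)(-47 - r) - (24)·(-80) = r^2 + 6r - 7.
This factors as (r + 7)·(r - 1) = 0.
Eigenvalues: -7, 1.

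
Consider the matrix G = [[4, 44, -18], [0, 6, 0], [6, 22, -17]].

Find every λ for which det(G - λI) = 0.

-8, -5, 6

The characteristic polynomial is p(s) = det(sI - G).
Cofactor expansion gives p(s) = s^3 + 7s^2 - 38s - 240.
Since p(6) = 0, s = 6 is a root.
Factor out (s - 6): p(s) = (s - 6)·(s^2 + 13s + 40).
The quadratic factors as (s + 8)·(s + 5).
Eigenvalues: -8, -5, 6.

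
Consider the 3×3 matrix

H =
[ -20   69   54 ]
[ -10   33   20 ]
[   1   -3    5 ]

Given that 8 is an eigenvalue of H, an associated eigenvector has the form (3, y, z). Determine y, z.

2, -1

We need (H - 8I)v = 0.
H - 8I = [[-28, 69, 54], [-10, 25, 20], [1, -3, -3]].
Row 1: (-28)·3 + (69)·y + (54)·z = 0
Row 2: (-10)·3 + (25)·y + (20)·z = 0
Row 3: (1)·3 + (-3)·y + (-3)·z = 0
Solving gives y = 2, z = -1.
Check: H·(3, 2, -1) = (24, 16, -8) = 8·(3, 2, -1).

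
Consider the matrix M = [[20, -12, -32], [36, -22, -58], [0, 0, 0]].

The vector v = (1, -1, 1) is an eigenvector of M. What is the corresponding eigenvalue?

Compute Mv: M·(1, -1, 1) = (0, 0, 0).
Since Mv = λv, compare component 1: 0 = λ·1, so λ = 0.

0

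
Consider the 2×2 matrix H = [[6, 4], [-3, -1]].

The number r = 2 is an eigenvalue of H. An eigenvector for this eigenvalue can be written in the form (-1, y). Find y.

1

We need (H - 2I)v = 0.
H - 2I = [[4, 4], [-3, -3]].
Row 1: (4)·-1 + (4)·y = 0
Row 2: (-3)·-1 + (-3)·y = 0
Solving gives y = 1.
Check: H·(-1, 1) = (-2, 2) = 2·(-1, 1).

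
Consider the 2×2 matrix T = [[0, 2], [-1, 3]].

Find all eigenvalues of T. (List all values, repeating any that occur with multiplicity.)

det(T - μI) = (0 - μ)(3 - μ) - (2)·(-1) = μ^2 - 3μ + 2.
This factors as (μ - 1)·(μ - 2) = 0.
Eigenvalues: 1, 2.

1, 2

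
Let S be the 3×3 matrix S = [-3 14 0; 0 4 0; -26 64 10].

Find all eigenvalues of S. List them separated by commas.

The characteristic polynomial is p(t) = det(tI - S).
Expanding along the first row, p(t) = t^3 - 11t^2 - 2t + 120.
Rational-root test: t = 10 gives p(10) = 0.
Dividing by (t - 10) leaves t^2 - t - 12.
The quadratic factors as (t + 3)·(t - 4).
Eigenvalues: -3, 4, 10.

-3, 4, 10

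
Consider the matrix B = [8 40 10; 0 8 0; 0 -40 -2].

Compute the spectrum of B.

Compute the characteristic polynomial p(lambda) = det(lambda·I - B).
Cofactor expansion gives p(lambda) = lambda^3 - 14·lambda^2 + 32·lambda + 128.
Try lambda = 8: p(8) = 0, so 8 is a root.
Dividing by (lambda - 8) leaves lambda^2 - 6·lambda - 16.
The quadratic factors as (lambda + 2)·(lambda - 8).
Eigenvalues: -2, 8, 8.

-2, 8, 8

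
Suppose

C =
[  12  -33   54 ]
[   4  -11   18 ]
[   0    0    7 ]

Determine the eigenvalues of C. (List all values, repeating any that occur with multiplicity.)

Compute the characteristic polynomial p(lambda) = det(lambda·I - C).
Expanding along the first row, p(lambda) = lambda^3 - 8·lambda^2 + 7·lambda.
Try lambda = 0: p(0) = 0, so 0 is a root.
Factor out lambda: p(lambda) = lambda·(lambda^2 - 8·lambda + 7).
The quadratic factors as (lambda - 1)·(lambda - 7).
Eigenvalues: 0, 1, 7.

0, 1, 7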